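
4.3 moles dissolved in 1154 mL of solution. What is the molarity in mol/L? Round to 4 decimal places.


Convert volume to liters: V_L = V_mL / 1000.
V_L = 1154 / 1000 = 1.154 L
M = n / V_L = 4.3 / 1.154
M = 3.72616984 mol/L, rounded to 4 dp:

3.7262 mol/L


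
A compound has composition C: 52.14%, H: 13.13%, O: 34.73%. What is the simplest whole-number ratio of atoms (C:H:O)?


Assume 100 g of compound, divide each mass% by atomic mass to get moles, then normalize by the smallest to get a raw atom ratio.
Moles per 100 g: C: 52.14/12.011 = 4.341, H: 13.13/1.008 = 13.0258, O: 34.73/15.999 = 2.1708
Raw ratio (divide by min = 2.1708): C: 2.0, H: 6.001, O: 1.0
Multiply by 1 to clear fractions: C: 2.0 ~= 2, H: 6.001 ~= 6, O: 1.0 ~= 1
Reduce by GCD to get the simplest whole-number ratio:

2:6:1


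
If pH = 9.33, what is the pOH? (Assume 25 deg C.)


At 25 deg C, pH + pOH = 14.
pOH = 14 - pH = 14 - 9.33
pOH = 4.67:

4.67


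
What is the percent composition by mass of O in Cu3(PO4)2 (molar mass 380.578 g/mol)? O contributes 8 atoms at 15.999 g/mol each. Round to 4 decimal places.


pct = 100 * (n_elem * M_elem) / M_total
mass_contribution = 8 * 15.999 = 127.992 g/mol
pct = 100 * 127.992 / 380.578
pct = 33.63095082 %, rounded to 4 dp:

33.6310 %


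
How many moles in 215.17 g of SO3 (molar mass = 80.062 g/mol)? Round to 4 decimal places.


n = mass / M
n = 215.17 / 80.062
n = 2.68754215 mol, rounded to 4 dp:

2.6875 mol


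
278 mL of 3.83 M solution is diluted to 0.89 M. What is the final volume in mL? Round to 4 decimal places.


Dilution: M1*V1 = M2*V2, solve for V2.
V2 = M1*V1 / M2
V2 = 3.83 * 278 / 0.89
V2 = 1064.74 / 0.89
V2 = 1196.33707865 mL, rounded to 4 dp:

1196.3371 mL


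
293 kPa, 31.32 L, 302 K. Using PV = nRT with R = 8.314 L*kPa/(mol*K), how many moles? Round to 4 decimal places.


PV = nRT, solve for n = PV / (RT).
PV = 293 * 31.32 = 9176.76
RT = 8.314 * 302 = 2510.828
n = 9176.76 / 2510.828
n = 3.65487401 mol, rounded to 4 dp:

3.6549 mol


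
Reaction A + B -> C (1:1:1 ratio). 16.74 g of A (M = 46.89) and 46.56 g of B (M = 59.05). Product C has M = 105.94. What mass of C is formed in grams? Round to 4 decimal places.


Find moles of each reactant; the smaller value is the limiting reagent in a 1:1:1 reaction, so moles_C equals moles of the limiter.
n_A = mass_A / M_A = 16.74 / 46.89 = 0.357006 mol
n_B = mass_B / M_B = 46.56 / 59.05 = 0.788484 mol
Limiting reagent: A (smaller), n_limiting = 0.357006 mol
mass_C = n_limiting * M_C = 0.357006 * 105.94
mass_C = 37.82121564 g, rounded to 4 dp:

37.8212 g


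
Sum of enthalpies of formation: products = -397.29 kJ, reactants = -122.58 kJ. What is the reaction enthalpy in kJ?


dH_rxn = sum(dH_f products) - sum(dH_f reactants)
dH_rxn = -397.29 - (-122.58)
dH_rxn = -274.71 kJ:

-274.71 kJ


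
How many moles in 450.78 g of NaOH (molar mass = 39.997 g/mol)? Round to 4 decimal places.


n = mass / M
n = 450.78 / 39.997
n = 11.27034528 mol, rounded to 4 dp:

11.2703 mol


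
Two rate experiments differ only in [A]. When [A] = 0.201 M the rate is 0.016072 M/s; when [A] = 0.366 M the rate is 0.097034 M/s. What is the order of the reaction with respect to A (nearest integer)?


Rate is proportional to [A]^n, so rate2/rate1 = ([A]2/[A]1)^n. Take logs to solve for n.
rate2/rate1 = 0.097034 / 0.016072 = 6.0375
[A]2/[A]1 = 0.366 / 0.201 = 1.8209
n = ln(6.0375) / ln(1.8209) = 3.0
Nearest integer order:

3


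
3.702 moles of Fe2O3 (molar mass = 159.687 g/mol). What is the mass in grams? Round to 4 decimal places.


mass = n * M
mass = 3.702 * 159.687
mass = 591.161274 g, rounded to 4 dp:

591.1613 g


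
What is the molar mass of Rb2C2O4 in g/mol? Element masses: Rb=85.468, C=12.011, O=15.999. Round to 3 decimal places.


M = sum(count * atomic_mass) over atoms.
M = 2*85.468 + 2*12.011 + 4*15.999
M = 170.936 + 24.022 + 63.996
M = 258.954 g/mol, rounded to 3 dp:

258.954 g/mol


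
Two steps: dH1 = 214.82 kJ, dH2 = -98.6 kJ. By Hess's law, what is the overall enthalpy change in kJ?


Hess's law: enthalpy is a state function, so add the step enthalpies.
dH_total = dH1 + dH2 = 214.82 + (-98.6)
dH_total = 116.22 kJ:

116.22 kJ


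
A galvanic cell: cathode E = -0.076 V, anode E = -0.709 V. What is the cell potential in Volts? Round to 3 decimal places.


Standard cell potential: E_cell = E_cathode - E_anode.
E_cell = -0.076 - (-0.709)
E_cell = 0.633 V, rounded to 3 dp:

0.633 V


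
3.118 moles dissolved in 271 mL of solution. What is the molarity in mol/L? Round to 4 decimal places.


Convert volume to liters: V_L = V_mL / 1000.
V_L = 271 / 1000 = 0.271 L
M = n / V_L = 3.118 / 0.271
M = 11.50553506 mol/L, rounded to 4 dp:

11.5055 mol/L


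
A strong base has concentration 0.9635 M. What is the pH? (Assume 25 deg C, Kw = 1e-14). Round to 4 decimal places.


A strong base dissociates completely, so [OH-] equals the given concentration.
pOH = -log10([OH-]) = -log10(0.9635) = 0.016148
pH = 14 - pOH = 14 - 0.016148
pH = 13.983852, rounded to 4 dp:

13.9839


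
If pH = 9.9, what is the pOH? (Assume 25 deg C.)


At 25 deg C, pH + pOH = 14.
pOH = 14 - pH = 14 - 9.9
pOH = 4.1:

4.10


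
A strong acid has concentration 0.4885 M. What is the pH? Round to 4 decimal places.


A strong acid dissociates completely, so [H+] equals the given concentration.
pH = -log10([H+]) = -log10(0.4885)
pH = 0.31113543, rounded to 4 dp:

0.3111


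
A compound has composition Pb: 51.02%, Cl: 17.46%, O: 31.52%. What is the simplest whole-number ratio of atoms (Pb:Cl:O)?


Assume 100 g of compound, divide each mass% by atomic mass to get moles, then normalize by the smallest to get a raw atom ratio.
Moles per 100 g: Pb: 51.02/207.2 = 0.2462, Cl: 17.46/35.453 = 0.4925, O: 31.52/15.999 = 1.9701
Raw ratio (divide by min = 0.2462): Pb: 1.0, Cl: 2.0, O: 8.001
Multiply by 1 to clear fractions: Pb: 1.0 ~= 1, Cl: 2.0 ~= 2, O: 8.001 ~= 8
Reduce by GCD to get the simplest whole-number ratio:

1:2:8


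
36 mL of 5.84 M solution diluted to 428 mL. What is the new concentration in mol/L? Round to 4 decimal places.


Dilution: M1*V1 = M2*V2, solve for M2.
M2 = M1*V1 / V2
M2 = 5.84 * 36 / 428
M2 = 210.24 / 428
M2 = 0.49121495 mol/L, rounded to 4 dp:

0.4912 mol/L


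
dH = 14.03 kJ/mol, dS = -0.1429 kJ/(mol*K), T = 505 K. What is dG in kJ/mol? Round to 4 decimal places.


Gibbs: dG = dH - T*dS (consistent units, dS already in kJ/(mol*K)).
T*dS = 505 * -0.1429 = -72.1645
dG = 14.03 - (-72.1645)
dG = 86.1945 kJ/mol, rounded to 4 dp:

86.1945 kJ/mol


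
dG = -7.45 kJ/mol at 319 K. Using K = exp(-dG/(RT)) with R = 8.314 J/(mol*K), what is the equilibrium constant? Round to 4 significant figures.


dG is in kJ/mol; multiply by 1000 to match R in J/(mol*K).
RT = 8.314 * 319 = 2652.166 J/mol
exponent = -dG*1000 / (RT) = -(-7.45*1000) / 2652.166 = 2.80902477
K = exp(2.80902477)
K = 16.593728, rounded to 4 significant figures:

16.59


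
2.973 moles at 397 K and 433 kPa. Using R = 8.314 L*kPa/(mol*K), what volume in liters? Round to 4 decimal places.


PV = nRT, solve for V = nRT / P.
nRT = 2.973 * 8.314 * 397 = 9812.8562
V = 9812.8562 / 433
V = 22.66248545 L, rounded to 4 dp:

22.6625 L


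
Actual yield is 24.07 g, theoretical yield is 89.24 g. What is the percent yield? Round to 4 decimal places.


% yield = 100 * actual / theoretical
% yield = 100 * 24.07 / 89.24
% yield = 26.97220977 %, rounded to 4 dp:

26.9722 %


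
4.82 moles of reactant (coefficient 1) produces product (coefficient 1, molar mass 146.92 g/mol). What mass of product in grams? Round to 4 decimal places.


Use the coefficient ratio to convert reactant moles to product moles, then multiply by the product's molar mass.
moles_P = moles_R * (coeff_P / coeff_R) = 4.82 * (1/1) = 4.82
mass_P = moles_P * M_P = 4.82 * 146.92
mass_P = 708.1544 g, rounded to 4 dp:

708.1544 g


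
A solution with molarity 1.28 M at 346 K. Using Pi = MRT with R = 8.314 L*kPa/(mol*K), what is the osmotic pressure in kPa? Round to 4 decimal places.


Osmotic pressure (van't Hoff): Pi = M*R*T.
RT = 8.314 * 346 = 2876.644
Pi = 1.28 * 2876.644
Pi = 3682.10432 kPa, rounded to 4 dp:

3682.1043 kPa


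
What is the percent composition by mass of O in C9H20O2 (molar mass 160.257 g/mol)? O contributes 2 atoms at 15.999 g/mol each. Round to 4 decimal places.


pct = 100 * (n_elem * M_elem) / M_total
mass_contribution = 2 * 15.999 = 31.998 g/mol
pct = 100 * 31.998 / 160.257
pct = 19.96667852 %, rounded to 4 dp:

19.9667 %


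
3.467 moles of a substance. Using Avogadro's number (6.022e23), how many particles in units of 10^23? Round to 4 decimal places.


N = n * NA, then divide by 1e23 for the requested units.
N / 1e23 = n * 6.022
N / 1e23 = 3.467 * 6.022
N / 1e23 = 20.878274, rounded to 4 dp:

20.8783


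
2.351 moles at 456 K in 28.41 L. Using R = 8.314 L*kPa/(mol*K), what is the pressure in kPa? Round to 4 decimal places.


PV = nRT, solve for P = nRT / V.
nRT = 2.351 * 8.314 * 456 = 8913.0736
P = 8913.0736 / 28.41
P = 313.73015136 kPa, rounded to 4 dp:

313.7302 kPa


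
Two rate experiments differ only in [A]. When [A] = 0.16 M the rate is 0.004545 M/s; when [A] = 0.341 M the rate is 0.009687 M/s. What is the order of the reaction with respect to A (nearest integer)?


Rate is proportional to [A]^n, so rate2/rate1 = ([A]2/[A]1)^n. Take logs to solve for n.
rate2/rate1 = 0.009687 / 0.004545 = 2.1314
[A]2/[A]1 = 0.341 / 0.16 = 2.1313
n = ln(2.1314) / ln(2.1313) = 1.0
Nearest integer order:

1


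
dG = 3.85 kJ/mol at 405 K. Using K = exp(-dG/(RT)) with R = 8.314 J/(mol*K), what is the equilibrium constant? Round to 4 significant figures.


dG is in kJ/mol; multiply by 1000 to match R in J/(mol*K).
RT = 8.314 * 405 = 3367.17 J/mol
exponent = -dG*1000 / (RT) = -(3.85*1000) / 3367.17 = -1.14339341
K = exp(-1.14339341)
K = 0.31873558, rounded to 4 significant figures:

0.3187


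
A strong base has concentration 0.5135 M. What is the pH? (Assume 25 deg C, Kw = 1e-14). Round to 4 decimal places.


A strong base dissociates completely, so [OH-] equals the given concentration.
pOH = -log10([OH-]) = -log10(0.5135) = 0.28946
pH = 14 - pOH = 14 - 0.28946
pH = 13.71054, rounded to 4 dp:

13.7105


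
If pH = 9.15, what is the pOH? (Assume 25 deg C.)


At 25 deg C, pH + pOH = 14.
pOH = 14 - pH = 14 - 9.15
pOH = 4.85:

4.85


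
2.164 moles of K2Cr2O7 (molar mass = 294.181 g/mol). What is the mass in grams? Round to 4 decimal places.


mass = n * M
mass = 2.164 * 294.181
mass = 636.607684 g, rounded to 4 dp:

636.6077 g


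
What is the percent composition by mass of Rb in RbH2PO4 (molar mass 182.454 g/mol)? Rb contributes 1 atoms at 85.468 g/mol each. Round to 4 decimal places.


pct = 100 * (n_elem * M_elem) / M_total
mass_contribution = 1 * 85.468 = 85.468 g/mol
pct = 100 * 85.468 / 182.454
pct = 46.84358797 %, rounded to 4 dp:

46.8436 %


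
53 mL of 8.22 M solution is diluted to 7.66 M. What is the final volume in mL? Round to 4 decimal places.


Dilution: M1*V1 = M2*V2, solve for V2.
V2 = M1*V1 / M2
V2 = 8.22 * 53 / 7.66
V2 = 435.66 / 7.66
V2 = 56.87467363 mL, rounded to 4 dp:

56.8747 mL


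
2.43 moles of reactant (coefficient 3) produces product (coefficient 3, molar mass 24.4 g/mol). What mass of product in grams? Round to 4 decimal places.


Use the coefficient ratio to convert reactant moles to product moles, then multiply by the product's molar mass.
moles_P = moles_R * (coeff_P / coeff_R) = 2.43 * (3/3) = 2.43
mass_P = moles_P * M_P = 2.43 * 24.4
mass_P = 59.292 g, rounded to 4 dp:

59.2920 g


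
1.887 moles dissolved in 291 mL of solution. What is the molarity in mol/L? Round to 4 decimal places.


Convert volume to liters: V_L = V_mL / 1000.
V_L = 291 / 1000 = 0.291 L
M = n / V_L = 1.887 / 0.291
M = 6.48453608 mol/L, rounded to 4 dp:

6.4845 mol/L


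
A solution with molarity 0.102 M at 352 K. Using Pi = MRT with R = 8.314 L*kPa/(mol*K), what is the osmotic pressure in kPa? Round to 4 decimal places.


Osmotic pressure (van't Hoff): Pi = M*R*T.
RT = 8.314 * 352 = 2926.528
Pi = 0.102 * 2926.528
Pi = 298.505856 kPa, rounded to 4 dp:

298.5059 kPa


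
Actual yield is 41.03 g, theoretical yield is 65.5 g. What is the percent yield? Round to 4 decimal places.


% yield = 100 * actual / theoretical
% yield = 100 * 41.03 / 65.5
% yield = 62.64122137 %, rounded to 4 dp:

62.6412 %


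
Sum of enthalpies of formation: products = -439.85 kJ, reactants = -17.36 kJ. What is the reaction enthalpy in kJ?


dH_rxn = sum(dH_f products) - sum(dH_f reactants)
dH_rxn = -439.85 - (-17.36)
dH_rxn = -422.49 kJ:

-422.49 kJ


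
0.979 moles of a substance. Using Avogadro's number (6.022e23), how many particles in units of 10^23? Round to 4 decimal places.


N = n * NA, then divide by 1e23 for the requested units.
N / 1e23 = n * 6.022
N / 1e23 = 0.979 * 6.022
N / 1e23 = 5.895538, rounded to 4 dp:

5.8955


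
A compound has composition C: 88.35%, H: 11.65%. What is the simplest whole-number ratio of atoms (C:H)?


Assume 100 g of compound, divide each mass% by atomic mass to get moles, then normalize by the smallest to get a raw atom ratio.
Moles per 100 g: C: 88.35/12.011 = 7.3558, H: 11.65/1.008 = 11.5575
Raw ratio (divide by min = 7.3558): C: 1.0, H: 1.571
Multiply by 7 to clear fractions: C: 7.0 ~= 7, H: 10.999 ~= 11
Reduce by GCD to get the simplest whole-number ratio:

7:11


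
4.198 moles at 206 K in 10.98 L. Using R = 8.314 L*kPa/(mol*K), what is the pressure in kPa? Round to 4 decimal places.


PV = nRT, solve for P = nRT / V.
nRT = 4.198 * 8.314 * 206 = 7189.8474
P = 7189.8474 / 10.98
P = 654.81306011 kPa, rounded to 4 dp:

654.8131 kPa


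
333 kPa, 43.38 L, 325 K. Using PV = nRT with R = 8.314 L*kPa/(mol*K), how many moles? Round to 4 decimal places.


PV = nRT, solve for n = PV / (RT).
PV = 333 * 43.38 = 14445.54
RT = 8.314 * 325 = 2702.05
n = 14445.54 / 2702.05
n = 5.34614089 mol, rounded to 4 dp:

5.3461 mol


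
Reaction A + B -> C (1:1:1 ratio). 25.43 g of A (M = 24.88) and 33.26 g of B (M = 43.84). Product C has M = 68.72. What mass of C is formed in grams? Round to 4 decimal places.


Find moles of each reactant; the smaller value is the limiting reagent in a 1:1:1 reaction, so moles_C equals moles of the limiter.
n_A = mass_A / M_A = 25.43 / 24.88 = 1.022106 mol
n_B = mass_B / M_B = 33.26 / 43.84 = 0.758668 mol
Limiting reagent: B (smaller), n_limiting = 0.758668 mol
mass_C = n_limiting * M_C = 0.758668 * 68.72
mass_C = 52.13566496 g, rounded to 4 dp:

52.1357 g


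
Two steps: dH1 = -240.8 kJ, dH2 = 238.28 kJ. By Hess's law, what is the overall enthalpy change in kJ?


Hess's law: enthalpy is a state function, so add the step enthalpies.
dH_total = dH1 + dH2 = -240.8 + (238.28)
dH_total = -2.52 kJ:

-2.52 kJ


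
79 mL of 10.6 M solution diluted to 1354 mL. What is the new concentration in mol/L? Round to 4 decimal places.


Dilution: M1*V1 = M2*V2, solve for M2.
M2 = M1*V1 / V2
M2 = 10.6 * 79 / 1354
M2 = 837.4 / 1354
M2 = 0.61846381 mol/L, rounded to 4 dp:

0.6185 mol/L


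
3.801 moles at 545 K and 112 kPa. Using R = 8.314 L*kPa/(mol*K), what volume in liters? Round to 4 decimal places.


PV = nRT, solve for V = nRT / P.
nRT = 3.801 * 8.314 * 545 = 17222.8251
V = 17222.8251 / 112
V = 153.77522411 L, rounded to 4 dp:

153.7752 L


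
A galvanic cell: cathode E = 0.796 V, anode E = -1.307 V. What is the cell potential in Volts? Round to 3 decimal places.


Standard cell potential: E_cell = E_cathode - E_anode.
E_cell = 0.796 - (-1.307)
E_cell = 2.103 V, rounded to 3 dp:

2.103 V


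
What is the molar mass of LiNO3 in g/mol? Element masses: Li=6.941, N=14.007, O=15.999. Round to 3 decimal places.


M = sum(count * atomic_mass) over atoms.
M = 1*6.941 + 1*14.007 + 3*15.999
M = 6.941 + 14.007 + 47.997
M = 68.945 g/mol, rounded to 3 dp:

68.945 g/mol


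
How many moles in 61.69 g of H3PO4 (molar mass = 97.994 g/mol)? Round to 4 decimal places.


n = mass / M
n = 61.69 / 97.994
n = 0.62952834 mol, rounded to 4 dp:

0.6295 mol


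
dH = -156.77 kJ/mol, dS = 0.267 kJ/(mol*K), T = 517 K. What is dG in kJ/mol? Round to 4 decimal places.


Gibbs: dG = dH - T*dS (consistent units, dS already in kJ/(mol*K)).
T*dS = 517 * 0.267 = 138.039
dG = -156.77 - (138.039)
dG = -294.809 kJ/mol, rounded to 4 dp:

-294.8090 kJ/mol


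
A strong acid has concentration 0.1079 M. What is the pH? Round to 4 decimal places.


A strong acid dissociates completely, so [H+] equals the given concentration.
pH = -log10([H+]) = -log10(0.1079)
pH = 0.96697856, rounded to 4 dp:

0.9670


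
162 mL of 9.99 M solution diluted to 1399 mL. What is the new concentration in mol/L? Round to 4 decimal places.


Dilution: M1*V1 = M2*V2, solve for M2.
M2 = M1*V1 / V2
M2 = 9.99 * 162 / 1399
M2 = 1618.38 / 1399
M2 = 1.15681201 mol/L, rounded to 4 dp:

1.1568 mol/L


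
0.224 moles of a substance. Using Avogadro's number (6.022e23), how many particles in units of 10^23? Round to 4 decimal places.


N = n * NA, then divide by 1e23 for the requested units.
N / 1e23 = n * 6.022
N / 1e23 = 0.224 * 6.022
N / 1e23 = 1.348928, rounded to 4 dp:

1.3489


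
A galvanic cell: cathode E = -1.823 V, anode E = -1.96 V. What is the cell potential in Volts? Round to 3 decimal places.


Standard cell potential: E_cell = E_cathode - E_anode.
E_cell = -1.823 - (-1.96)
E_cell = 0.137 V, rounded to 3 dp:

0.137 V


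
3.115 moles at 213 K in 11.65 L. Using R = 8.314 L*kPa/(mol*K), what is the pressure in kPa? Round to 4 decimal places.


PV = nRT, solve for P = nRT / V.
nRT = 3.115 * 8.314 * 213 = 5516.2974
P = 5516.2974 / 11.65
P = 473.50192275 kPa, rounded to 4 dp:

473.5019 kPa


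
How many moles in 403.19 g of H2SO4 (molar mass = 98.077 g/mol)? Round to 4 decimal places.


n = mass / M
n = 403.19 / 98.077
n = 4.11095364 mol, rounded to 4 dp:

4.1110 mol


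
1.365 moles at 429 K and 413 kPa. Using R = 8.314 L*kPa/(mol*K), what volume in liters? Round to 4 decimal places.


PV = nRT, solve for V = nRT / P.
nRT = 1.365 * 8.314 * 429 = 4868.5537
V = 4868.5537 / 413
V = 11.78826562 L, rounded to 4 dp:

11.7883 L


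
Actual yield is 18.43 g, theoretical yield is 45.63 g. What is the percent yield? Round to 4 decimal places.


% yield = 100 * actual / theoretical
% yield = 100 * 18.43 / 45.63
% yield = 40.39009424 %, rounded to 4 dp:

40.3901 %


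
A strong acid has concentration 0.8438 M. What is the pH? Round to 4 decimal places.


A strong acid dissociates completely, so [H+] equals the given concentration.
pH = -log10([H+]) = -log10(0.8438)
pH = 0.07376048, rounded to 4 dp:

0.0738


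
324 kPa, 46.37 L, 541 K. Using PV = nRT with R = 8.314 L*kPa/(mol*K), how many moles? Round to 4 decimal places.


PV = nRT, solve for n = PV / (RT).
PV = 324 * 46.37 = 15023.88
RT = 8.314 * 541 = 4497.874
n = 15023.88 / 4497.874
n = 3.34021807 mol, rounded to 4 dp:

3.3402 mol


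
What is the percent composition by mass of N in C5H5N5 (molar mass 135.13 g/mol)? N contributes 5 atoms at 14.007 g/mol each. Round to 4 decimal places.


pct = 100 * (n_elem * M_elem) / M_total
mass_contribution = 5 * 14.007 = 70.035 g/mol
pct = 100 * 70.035 / 135.13
pct = 51.82786946 %, rounded to 4 dp:

51.8279 %


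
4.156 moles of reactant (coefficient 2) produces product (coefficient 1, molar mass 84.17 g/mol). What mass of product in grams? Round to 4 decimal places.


Use the coefficient ratio to convert reactant moles to product moles, then multiply by the product's molar mass.
moles_P = moles_R * (coeff_P / coeff_R) = 4.156 * (1/2) = 2.078
mass_P = moles_P * M_P = 2.078 * 84.17
mass_P = 174.90526 g, rounded to 4 dp:

174.9053 g


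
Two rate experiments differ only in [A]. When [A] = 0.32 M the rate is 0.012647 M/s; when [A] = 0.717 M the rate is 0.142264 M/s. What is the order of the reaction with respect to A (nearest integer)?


Rate is proportional to [A]^n, so rate2/rate1 = ([A]2/[A]1)^n. Take logs to solve for n.
rate2/rate1 = 0.142264 / 0.012647 = 11.2488
[A]2/[A]1 = 0.717 / 0.32 = 2.2406
n = ln(11.2488) / ln(2.2406) = 3.0
Nearest integer order:

3


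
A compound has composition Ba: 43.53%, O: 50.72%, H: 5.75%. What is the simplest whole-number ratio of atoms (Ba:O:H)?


Assume 100 g of compound, divide each mass% by atomic mass to get moles, then normalize by the smallest to get a raw atom ratio.
Moles per 100 g: Ba: 43.53/137.327 = 0.317, O: 50.72/15.999 = 3.1702, H: 5.75/1.008 = 5.7044
Raw ratio (divide by min = 0.317): Ba: 1.0, O: 10.001, H: 17.996
Multiply by 1 to clear fractions: Ba: 1.0 ~= 1, O: 10.001 ~= 10, H: 17.996 ~= 18
Reduce by GCD to get the simplest whole-number ratio:

1:10:18


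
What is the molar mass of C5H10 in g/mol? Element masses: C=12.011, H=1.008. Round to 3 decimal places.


M = sum(count * atomic_mass) over atoms.
M = 5*12.011 + 10*1.008
M = 60.055 + 10.08
M = 70.135 g/mol, rounded to 3 dp:

70.135 g/mol


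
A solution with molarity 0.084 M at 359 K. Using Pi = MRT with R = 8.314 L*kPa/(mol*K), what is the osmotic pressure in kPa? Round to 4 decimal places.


Osmotic pressure (van't Hoff): Pi = M*R*T.
RT = 8.314 * 359 = 2984.726
Pi = 0.084 * 2984.726
Pi = 250.716984 kPa, rounded to 4 dp:

250.7170 kPa


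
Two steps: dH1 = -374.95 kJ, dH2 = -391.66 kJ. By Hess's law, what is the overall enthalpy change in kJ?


Hess's law: enthalpy is a state function, so add the step enthalpies.
dH_total = dH1 + dH2 = -374.95 + (-391.66)
dH_total = -766.61 kJ:

-766.61 kJ


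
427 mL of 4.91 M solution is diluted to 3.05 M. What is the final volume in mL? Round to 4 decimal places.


Dilution: M1*V1 = M2*V2, solve for V2.
V2 = M1*V1 / M2
V2 = 4.91 * 427 / 3.05
V2 = 2096.57 / 3.05
V2 = 687.4 mL, rounded to 4 dp:

687.4000 mL


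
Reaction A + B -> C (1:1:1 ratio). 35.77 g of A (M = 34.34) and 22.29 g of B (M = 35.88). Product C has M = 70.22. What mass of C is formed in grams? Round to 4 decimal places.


Find moles of each reactant; the smaller value is the limiting reagent in a 1:1:1 reaction, so moles_C equals moles of the limiter.
n_A = mass_A / M_A = 35.77 / 34.34 = 1.041642 mol
n_B = mass_B / M_B = 22.29 / 35.88 = 0.621237 mol
Limiting reagent: B (smaller), n_limiting = 0.621237 mol
mass_C = n_limiting * M_C = 0.621237 * 70.22
mass_C = 43.62326214 g, rounded to 4 dp:

43.6233 g


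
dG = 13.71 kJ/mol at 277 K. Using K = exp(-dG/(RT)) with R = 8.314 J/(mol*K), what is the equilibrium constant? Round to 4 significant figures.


dG is in kJ/mol; multiply by 1000 to match R in J/(mol*K).
RT = 8.314 * 277 = 2302.978 J/mol
exponent = -dG*1000 / (RT) = -(13.71*1000) / 2302.978 = -5.95316152
K = exp(-5.95316152)
K = 0.0025976151, rounded to 4 significant figures:

0.002598


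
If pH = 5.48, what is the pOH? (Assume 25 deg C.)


At 25 deg C, pH + pOH = 14.
pOH = 14 - pH = 14 - 5.48
pOH = 8.52:

8.52


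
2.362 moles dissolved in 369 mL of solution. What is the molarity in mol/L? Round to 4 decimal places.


Convert volume to liters: V_L = V_mL / 1000.
V_L = 369 / 1000 = 0.369 L
M = n / V_L = 2.362 / 0.369
M = 6.40108401 mol/L, rounded to 4 dp:

6.4011 mol/L


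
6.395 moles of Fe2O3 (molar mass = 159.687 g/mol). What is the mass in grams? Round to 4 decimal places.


mass = n * M
mass = 6.395 * 159.687
mass = 1021.198365 g, rounded to 4 dp:

1021.1984 g


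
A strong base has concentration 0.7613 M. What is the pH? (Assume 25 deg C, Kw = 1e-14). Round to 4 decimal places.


A strong base dissociates completely, so [OH-] equals the given concentration.
pOH = -log10([OH-]) = -log10(0.7613) = 0.118444
pH = 14 - pOH = 14 - 0.118444
pH = 13.881556, rounded to 4 dp:

13.8816


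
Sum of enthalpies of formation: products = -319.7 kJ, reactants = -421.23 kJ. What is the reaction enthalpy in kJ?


dH_rxn = sum(dH_f products) - sum(dH_f reactants)
dH_rxn = -319.7 - (-421.23)
dH_rxn = 101.53 kJ:

101.53 kJ


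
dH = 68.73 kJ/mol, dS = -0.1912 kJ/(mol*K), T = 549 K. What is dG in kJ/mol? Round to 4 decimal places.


Gibbs: dG = dH - T*dS (consistent units, dS already in kJ/(mol*K)).
T*dS = 549 * -0.1912 = -104.9688
dG = 68.73 - (-104.9688)
dG = 173.6988 kJ/mol, rounded to 4 dp:

173.6988 kJ/mol


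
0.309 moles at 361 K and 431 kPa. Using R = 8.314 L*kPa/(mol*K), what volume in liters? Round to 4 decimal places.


PV = nRT, solve for V = nRT / P.
nRT = 0.309 * 8.314 * 361 = 927.4184
V = 927.4184 / 431
V = 2.15178283 L, rounded to 4 dp:

2.1518 L


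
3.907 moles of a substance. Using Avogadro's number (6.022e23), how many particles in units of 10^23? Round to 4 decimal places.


N = n * NA, then divide by 1e23 for the requested units.
N / 1e23 = n * 6.022
N / 1e23 = 3.907 * 6.022
N / 1e23 = 23.527954, rounded to 4 dp:

23.5280


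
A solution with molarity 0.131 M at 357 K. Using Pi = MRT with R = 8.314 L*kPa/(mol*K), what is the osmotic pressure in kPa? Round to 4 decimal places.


Osmotic pressure (van't Hoff): Pi = M*R*T.
RT = 8.314 * 357 = 2968.098
Pi = 0.131 * 2968.098
Pi = 388.820838 kPa, rounded to 4 dp:

388.8208 kPa


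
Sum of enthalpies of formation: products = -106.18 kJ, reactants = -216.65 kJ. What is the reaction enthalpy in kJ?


dH_rxn = sum(dH_f products) - sum(dH_f reactants)
dH_rxn = -106.18 - (-216.65)
dH_rxn = 110.47 kJ:

110.47 kJ


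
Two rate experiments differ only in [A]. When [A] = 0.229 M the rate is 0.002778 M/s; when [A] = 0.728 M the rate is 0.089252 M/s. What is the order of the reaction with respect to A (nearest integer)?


Rate is proportional to [A]^n, so rate2/rate1 = ([A]2/[A]1)^n. Take logs to solve for n.
rate2/rate1 = 0.089252 / 0.002778 = 32.1281
[A]2/[A]1 = 0.728 / 0.229 = 3.179
n = ln(32.1281) / ln(3.179) = 3.0
Nearest integer order:

3


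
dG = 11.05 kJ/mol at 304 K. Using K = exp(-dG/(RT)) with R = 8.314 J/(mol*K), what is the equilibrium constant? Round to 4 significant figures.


dG is in kJ/mol; multiply by 1000 to match R in J/(mol*K).
RT = 8.314 * 304 = 2527.456 J/mol
exponent = -dG*1000 / (RT) = -(11.05*1000) / 2527.456 = -4.37198511
K = exp(-4.37198511)
K = 0.012626151, rounded to 4 significant figures:

0.01263


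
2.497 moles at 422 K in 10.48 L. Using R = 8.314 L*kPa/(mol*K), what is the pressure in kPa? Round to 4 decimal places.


PV = nRT, solve for P = nRT / V.
nRT = 2.497 * 8.314 * 422 = 8760.7445
P = 8760.7445 / 10.48
P = 835.94890267 kPa, rounded to 4 dp:

835.9489 kPa


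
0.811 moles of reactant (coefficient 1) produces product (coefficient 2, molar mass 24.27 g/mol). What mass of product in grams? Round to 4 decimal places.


Use the coefficient ratio to convert reactant moles to product moles, then multiply by the product's molar mass.
moles_P = moles_R * (coeff_P / coeff_R) = 0.811 * (2/1) = 1.622
mass_P = moles_P * M_P = 1.622 * 24.27
mass_P = 39.36594 g, rounded to 4 dp:

39.3659 g


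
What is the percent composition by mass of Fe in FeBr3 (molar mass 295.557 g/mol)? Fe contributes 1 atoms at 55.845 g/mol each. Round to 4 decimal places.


pct = 100 * (n_elem * M_elem) / M_total
mass_contribution = 1 * 55.845 = 55.845 g/mol
pct = 100 * 55.845 / 295.557
pct = 18.89483247 %, rounded to 4 dp:

18.8948 %


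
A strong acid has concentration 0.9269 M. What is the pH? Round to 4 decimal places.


A strong acid dissociates completely, so [H+] equals the given concentration.
pH = -log10([H+]) = -log10(0.9269)
pH = 0.03296712, rounded to 4 dp:

0.0330


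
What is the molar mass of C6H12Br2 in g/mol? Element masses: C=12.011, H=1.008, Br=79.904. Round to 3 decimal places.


M = sum(count * atomic_mass) over atoms.
M = 6*12.011 + 12*1.008 + 2*79.904
M = 72.066 + 12.096 + 159.808
M = 243.97 g/mol, rounded to 3 dp:

243.970 g/mol


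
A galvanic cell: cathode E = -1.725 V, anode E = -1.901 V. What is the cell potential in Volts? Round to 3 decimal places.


Standard cell potential: E_cell = E_cathode - E_anode.
E_cell = -1.725 - (-1.901)
E_cell = 0.176 V, rounded to 3 dp:

0.176 V


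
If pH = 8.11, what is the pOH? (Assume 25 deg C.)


At 25 deg C, pH + pOH = 14.
pOH = 14 - pH = 14 - 8.11
pOH = 5.89:

5.89


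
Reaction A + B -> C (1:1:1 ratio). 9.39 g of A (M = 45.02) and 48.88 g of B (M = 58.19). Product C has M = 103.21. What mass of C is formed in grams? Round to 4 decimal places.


Find moles of each reactant; the smaller value is the limiting reagent in a 1:1:1 reaction, so moles_C equals moles of the limiter.
n_A = mass_A / M_A = 9.39 / 45.02 = 0.208574 mol
n_B = mass_B / M_B = 48.88 / 58.19 = 0.840007 mol
Limiting reagent: A (smaller), n_limiting = 0.208574 mol
mass_C = n_limiting * M_C = 0.208574 * 103.21
mass_C = 21.52692254 g, rounded to 4 dp:

21.5269 g


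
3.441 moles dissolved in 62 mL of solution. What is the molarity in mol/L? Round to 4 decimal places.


Convert volume to liters: V_L = V_mL / 1000.
V_L = 62 / 1000 = 0.062 L
M = n / V_L = 3.441 / 0.062
M = 55.5 mol/L, rounded to 4 dp:

55.5000 mol/L


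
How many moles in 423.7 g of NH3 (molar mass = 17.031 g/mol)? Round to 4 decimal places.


n = mass / M
n = 423.7 / 17.031
n = 24.87816335 mol, rounded to 4 dp:

24.8782 mol


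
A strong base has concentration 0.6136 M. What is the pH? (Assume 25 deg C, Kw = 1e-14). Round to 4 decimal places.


A strong base dissociates completely, so [OH-] equals the given concentration.
pOH = -log10([OH-]) = -log10(0.6136) = 0.212115
pH = 14 - pOH = 14 - 0.212115
pH = 13.787885, rounded to 4 dp:

13.7879


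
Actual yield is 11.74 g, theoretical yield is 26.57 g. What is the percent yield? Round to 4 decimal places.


% yield = 100 * actual / theoretical
% yield = 100 * 11.74 / 26.57
% yield = 44.18517125 %, rounded to 4 dp:

44.1852 %


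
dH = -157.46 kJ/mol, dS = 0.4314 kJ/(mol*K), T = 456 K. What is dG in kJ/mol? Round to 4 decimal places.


Gibbs: dG = dH - T*dS (consistent units, dS already in kJ/(mol*K)).
T*dS = 456 * 0.4314 = 196.7184
dG = -157.46 - (196.7184)
dG = -354.1784 kJ/mol, rounded to 4 dp:

-354.1784 kJ/mol


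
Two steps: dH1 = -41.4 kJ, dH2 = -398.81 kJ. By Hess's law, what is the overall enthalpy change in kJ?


Hess's law: enthalpy is a state function, so add the step enthalpies.
dH_total = dH1 + dH2 = -41.4 + (-398.81)
dH_total = -440.21 kJ:

-440.21 kJ


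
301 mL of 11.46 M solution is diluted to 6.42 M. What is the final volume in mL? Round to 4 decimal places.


Dilution: M1*V1 = M2*V2, solve for V2.
V2 = M1*V1 / M2
V2 = 11.46 * 301 / 6.42
V2 = 3449.46 / 6.42
V2 = 537.29906542 mL, rounded to 4 dp:

537.2991 mL


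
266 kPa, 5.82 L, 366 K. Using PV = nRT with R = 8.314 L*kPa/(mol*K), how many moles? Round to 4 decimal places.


PV = nRT, solve for n = PV / (RT).
PV = 266 * 5.82 = 1548.12
RT = 8.314 * 366 = 3042.924
n = 1548.12 / 3042.924
n = 0.50876065 mol, rounded to 4 dp:

0.5088 mol


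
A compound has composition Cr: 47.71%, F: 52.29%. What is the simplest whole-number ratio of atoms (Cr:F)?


Assume 100 g of compound, divide each mass% by atomic mass to get moles, then normalize by the smallest to get a raw atom ratio.
Moles per 100 g: Cr: 47.71/51.996 = 0.9176, F: 52.29/18.998 = 2.7524
Raw ratio (divide by min = 0.9176): Cr: 1.0, F: 3.0
Multiply by 1 to clear fractions: Cr: 1.0 ~= 1, F: 3.0 ~= 3
Reduce by GCD to get the simplest whole-number ratio:

1:3


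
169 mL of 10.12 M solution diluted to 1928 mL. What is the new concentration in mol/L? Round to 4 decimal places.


Dilution: M1*V1 = M2*V2, solve for M2.
M2 = M1*V1 / V2
M2 = 10.12 * 169 / 1928
M2 = 1710.28 / 1928
M2 = 0.88707469 mol/L, rounded to 4 dp:

0.8871 mol/L


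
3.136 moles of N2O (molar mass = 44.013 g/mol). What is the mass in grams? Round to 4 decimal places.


mass = n * M
mass = 3.136 * 44.013
mass = 138.024768 g, rounded to 4 dp:

138.0248 g


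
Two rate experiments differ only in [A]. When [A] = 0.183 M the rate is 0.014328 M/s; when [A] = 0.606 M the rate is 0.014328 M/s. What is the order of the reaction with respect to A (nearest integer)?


Rate is proportional to [A]^n, so rate2/rate1 = ([A]2/[A]1)^n. Take logs to solve for n.
rate2/rate1 = 0.014328 / 0.014328 = 1.0
[A]2/[A]1 = 0.606 / 0.183 = 3.3115
n = ln(1.0) / ln(3.3115) = 0.0
Nearest integer order:

0


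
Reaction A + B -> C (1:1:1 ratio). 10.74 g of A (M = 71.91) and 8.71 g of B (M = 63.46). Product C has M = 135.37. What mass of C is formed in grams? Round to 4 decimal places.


Find moles of each reactant; the smaller value is the limiting reagent in a 1:1:1 reaction, so moles_C equals moles of the limiter.
n_A = mass_A / M_A = 10.74 / 71.91 = 0.149353 mol
n_B = mass_B / M_B = 8.71 / 63.46 = 0.137252 mol
Limiting reagent: B (smaller), n_limiting = 0.137252 mol
mass_C = n_limiting * M_C = 0.137252 * 135.37
mass_C = 18.57980324 g, rounded to 4 dp:

18.5798 g


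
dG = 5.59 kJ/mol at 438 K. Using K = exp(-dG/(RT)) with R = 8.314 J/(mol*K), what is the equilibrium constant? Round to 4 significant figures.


dG is in kJ/mol; multiply by 1000 to match R in J/(mol*K).
RT = 8.314 * 438 = 3641.532 J/mol
exponent = -dG*1000 / (RT) = -(5.59*1000) / 3641.532 = -1.53506821
K = exp(-1.53506821)
K = 0.215441, rounded to 4 significant figures:

0.2154


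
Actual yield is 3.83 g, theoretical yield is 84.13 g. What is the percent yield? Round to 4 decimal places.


% yield = 100 * actual / theoretical
% yield = 100 * 3.83 / 84.13
% yield = 4.55247831 %, rounded to 4 dp:

4.5525 %


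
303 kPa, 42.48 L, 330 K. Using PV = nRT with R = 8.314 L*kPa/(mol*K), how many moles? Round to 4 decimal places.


PV = nRT, solve for n = PV / (RT).
PV = 303 * 42.48 = 12871.44
RT = 8.314 * 330 = 2743.62
n = 12871.44 / 2743.62
n = 4.6914077 mol, rounded to 4 dp:

4.6914 mol


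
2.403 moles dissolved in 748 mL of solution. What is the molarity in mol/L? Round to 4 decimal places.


Convert volume to liters: V_L = V_mL / 1000.
V_L = 748 / 1000 = 0.748 L
M = n / V_L = 2.403 / 0.748
M = 3.21256684 mol/L, rounded to 4 dp:

3.2126 mol/L


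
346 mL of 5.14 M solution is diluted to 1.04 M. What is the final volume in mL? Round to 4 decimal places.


Dilution: M1*V1 = M2*V2, solve for V2.
V2 = M1*V1 / M2
V2 = 5.14 * 346 / 1.04
V2 = 1778.44 / 1.04
V2 = 1710.03846154 mL, rounded to 4 dp:

1710.0385 mL


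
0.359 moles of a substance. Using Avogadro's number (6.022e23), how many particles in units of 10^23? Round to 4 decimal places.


N = n * NA, then divide by 1e23 for the requested units.
N / 1e23 = n * 6.022
N / 1e23 = 0.359 * 6.022
N / 1e23 = 2.161898, rounded to 4 dp:

2.1619


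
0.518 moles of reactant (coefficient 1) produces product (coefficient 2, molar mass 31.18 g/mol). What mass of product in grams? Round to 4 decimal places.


Use the coefficient ratio to convert reactant moles to product moles, then multiply by the product's molar mass.
moles_P = moles_R * (coeff_P / coeff_R) = 0.518 * (2/1) = 1.036
mass_P = moles_P * M_P = 1.036 * 31.18
mass_P = 32.30248 g, rounded to 4 dp:

32.3025 g


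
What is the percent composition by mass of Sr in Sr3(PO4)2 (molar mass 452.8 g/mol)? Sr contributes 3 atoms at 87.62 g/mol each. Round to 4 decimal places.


pct = 100 * (n_elem * M_elem) / M_total
mass_contribution = 3 * 87.62 = 262.86 g/mol
pct = 100 * 262.86 / 452.8
pct = 58.05212014 %, rounded to 4 dp:

58.0521 %


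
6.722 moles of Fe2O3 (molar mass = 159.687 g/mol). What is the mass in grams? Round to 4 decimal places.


mass = n * M
mass = 6.722 * 159.687
mass = 1073.416014 g, rounded to 4 dp:

1073.4160 g


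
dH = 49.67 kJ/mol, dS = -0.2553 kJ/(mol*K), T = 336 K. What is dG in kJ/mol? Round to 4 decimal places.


Gibbs: dG = dH - T*dS (consistent units, dS already in kJ/(mol*K)).
T*dS = 336 * -0.2553 = -85.7808
dG = 49.67 - (-85.7808)
dG = 135.4508 kJ/mol, rounded to 4 dp:

135.4508 kJ/mol


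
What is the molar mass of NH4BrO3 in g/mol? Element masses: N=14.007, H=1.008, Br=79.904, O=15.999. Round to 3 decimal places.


M = sum(count * atomic_mass) over atoms.
M = 1*14.007 + 4*1.008 + 1*79.904 + 3*15.999
M = 14.007 + 4.032 + 79.904 + 47.997
M = 145.94 g/mol, rounded to 3 dp:

145.940 g/mol


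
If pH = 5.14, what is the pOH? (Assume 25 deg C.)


At 25 deg C, pH + pOH = 14.
pOH = 14 - pH = 14 - 5.14
pOH = 8.86:

8.86


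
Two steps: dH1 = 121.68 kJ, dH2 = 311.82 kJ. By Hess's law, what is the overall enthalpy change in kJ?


Hess's law: enthalpy is a state function, so add the step enthalpies.
dH_total = dH1 + dH2 = 121.68 + (311.82)
dH_total = 433.5 kJ:

433.50 kJ


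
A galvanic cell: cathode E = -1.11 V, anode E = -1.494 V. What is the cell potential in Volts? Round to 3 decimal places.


Standard cell potential: E_cell = E_cathode - E_anode.
E_cell = -1.11 - (-1.494)
E_cell = 0.384 V, rounded to 3 dp:

0.384 V


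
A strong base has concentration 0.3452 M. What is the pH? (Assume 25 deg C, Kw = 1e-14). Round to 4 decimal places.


A strong base dissociates completely, so [OH-] equals the given concentration.
pOH = -log10([OH-]) = -log10(0.3452) = 0.461929
pH = 14 - pOH = 14 - 0.461929
pH = 13.538071, rounded to 4 dp:

13.5381


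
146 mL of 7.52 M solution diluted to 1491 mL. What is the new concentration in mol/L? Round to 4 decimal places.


Dilution: M1*V1 = M2*V2, solve for M2.
M2 = M1*V1 / V2
M2 = 7.52 * 146 / 1491
M2 = 1097.92 / 1491
M2 = 0.73636486 mol/L, rounded to 4 dp:

0.7364 mol/L


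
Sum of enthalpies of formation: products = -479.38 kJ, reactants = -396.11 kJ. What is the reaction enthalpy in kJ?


dH_rxn = sum(dH_f products) - sum(dH_f reactants)
dH_rxn = -479.38 - (-396.11)
dH_rxn = -83.27 kJ:

-83.27 kJ


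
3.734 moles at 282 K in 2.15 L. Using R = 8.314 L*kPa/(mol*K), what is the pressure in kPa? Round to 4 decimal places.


PV = nRT, solve for P = nRT / V.
nRT = 3.734 * 8.314 * 282 = 8754.5422
P = 8754.5422 / 2.15
P = 4071.88009302 kPa, rounded to 4 dp:

4071.8801 kPa


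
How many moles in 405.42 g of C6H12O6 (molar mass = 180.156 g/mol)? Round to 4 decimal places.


n = mass / M
n = 405.42 / 180.156
n = 2.250383 mol, rounded to 4 dp:

2.2504 mol


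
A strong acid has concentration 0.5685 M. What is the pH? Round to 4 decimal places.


A strong acid dissociates completely, so [H+] equals the given concentration.
pH = -log10([H+]) = -log10(0.5685)
pH = 0.24526953, rounded to 4 dp:

0.2453


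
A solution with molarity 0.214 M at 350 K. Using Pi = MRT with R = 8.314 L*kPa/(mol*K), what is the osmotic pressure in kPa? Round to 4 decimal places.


Osmotic pressure (van't Hoff): Pi = M*R*T.
RT = 8.314 * 350 = 2909.9
Pi = 0.214 * 2909.9
Pi = 622.7186 kPa, rounded to 4 dp:

622.7186 kPa


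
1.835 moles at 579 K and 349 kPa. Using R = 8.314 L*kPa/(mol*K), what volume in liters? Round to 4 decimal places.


PV = nRT, solve for V = nRT / P.
nRT = 1.835 * 8.314 * 579 = 8833.334
V = 8833.334 / 349
V = 25.31041261 L, rounded to 4 dp:

25.3104 L


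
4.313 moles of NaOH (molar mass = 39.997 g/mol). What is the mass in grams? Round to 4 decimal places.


mass = n * M
mass = 4.313 * 39.997
mass = 172.507061 g, rounded to 4 dp:

172.5071 g


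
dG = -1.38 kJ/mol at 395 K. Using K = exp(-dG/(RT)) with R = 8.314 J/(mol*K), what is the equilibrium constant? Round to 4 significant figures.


dG is in kJ/mol; multiply by 1000 to match R in J/(mol*K).
RT = 8.314 * 395 = 3284.03 J/mol
exponent = -dG*1000 / (RT) = -(-1.38*1000) / 3284.03 = 0.42021541
K = exp(0.42021541)
K = 1.5222894, rounded to 4 significant figures:

1.522


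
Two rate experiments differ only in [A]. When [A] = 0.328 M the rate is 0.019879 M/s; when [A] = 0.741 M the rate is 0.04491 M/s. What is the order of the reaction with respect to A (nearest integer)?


Rate is proportional to [A]^n, so rate2/rate1 = ([A]2/[A]1)^n. Take logs to solve for n.
rate2/rate1 = 0.04491 / 0.019879 = 2.2592
[A]2/[A]1 = 0.741 / 0.328 = 2.2591
n = ln(2.2592) / ln(2.2591) = 1.0
Nearest integer order:

1
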